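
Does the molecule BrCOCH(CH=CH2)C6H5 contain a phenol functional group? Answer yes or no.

–C(=O)Br: carbonyl C bonded to C and to a halogen → acyl halide (not alkyl halide).
pendant –CH=CH2: C=C double bond → alkene.
–C6H5 phenyl ring → arene.
The groups actually present are: acyl halide, alkene, arene.

no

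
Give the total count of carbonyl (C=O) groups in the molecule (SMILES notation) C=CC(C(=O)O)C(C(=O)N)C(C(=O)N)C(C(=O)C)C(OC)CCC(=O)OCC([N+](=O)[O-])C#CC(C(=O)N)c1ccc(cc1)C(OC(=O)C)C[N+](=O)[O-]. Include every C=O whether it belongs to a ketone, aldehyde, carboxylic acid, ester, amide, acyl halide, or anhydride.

7

CH(COOH): carboxylic acid, 1 C=O (running total 1).
CH(CONH2): amide, 1 C=O (running total 2).
CH(CONH2): amide, 1 C=O (running total 3).
CH(COCH3): ketone, 1 C=O (running total 4).
CH2COOCH2: ester, 1 C=O (running total 5).
CH(CONH2): amide, 1 C=O (running total 6).
CH(OCOCH3): ester, 1 C=O (running total 7).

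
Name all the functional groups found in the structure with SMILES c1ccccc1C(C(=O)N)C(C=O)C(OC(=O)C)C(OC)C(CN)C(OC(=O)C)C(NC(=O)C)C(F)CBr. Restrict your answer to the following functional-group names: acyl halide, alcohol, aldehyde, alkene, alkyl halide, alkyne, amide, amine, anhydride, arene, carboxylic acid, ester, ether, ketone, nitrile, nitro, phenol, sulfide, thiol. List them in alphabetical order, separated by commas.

Reading the structure from left to right:
  C6H5: C6H5– phenyl ring → arene.
  CH(CONH2): pendant –CONH2: carbonyl C bonded to C and N → amide.
  CH(CHO): pendant –CHO: carbonyl C bonded to C and H → aldehyde.
  CH(OCOCH3): pendant –OC(=O)CH3: an acyloxy group → ester.
  CH(OCH3): pendant –OCH3: C–O–C with sp³ C, no adjacent C=O → ether.
  CH(CH2NH2): pendant –CH2NH2: N on sp³ C, no adjacent C=O → amine.
  CH(OCOCH3): pendant –OC(=O)CH3: an acyloxy group → ester.
  CH(NHCOCH3): pendant –NHC(=O)CH3: N bonded to a carbonyl → amide (not amine).
  CH(F): halogen on an sp³ carbon → alkyl halide.
  CH2Br: halogen on an sp³ carbon → alkyl halide.

aldehyde, alkyl halide, amide, amine, arene, ester, ether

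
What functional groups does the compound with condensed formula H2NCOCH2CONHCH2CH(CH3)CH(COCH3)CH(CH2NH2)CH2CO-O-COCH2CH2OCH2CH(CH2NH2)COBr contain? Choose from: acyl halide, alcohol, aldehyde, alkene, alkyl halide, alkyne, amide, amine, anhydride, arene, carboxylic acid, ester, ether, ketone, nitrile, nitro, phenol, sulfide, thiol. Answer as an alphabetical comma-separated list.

acyl halide, amide, amine, anhydride, ether, ketone

Taking each segment in turn:
  H2NCO: –C(=O)NH2: carbonyl C bonded to C and to N → amide (the N is not a separate amine).
  CH2CONHCH2: –C(=O)–N– linkage → amide (the N is not an amine).
  CH(COCH3): pendant –COCH3: carbonyl C bonded to two carbons → ketone.
  CH(CH2NH2): pendant –CH2NH2: N on sp³ C, no adjacent C=O → amine.
  CH2CO-O-COCH2: two acyl groups sharing one oxygen, –C(=O)–O–C(=O)– → anhydride.
  CH2OCH2: C–O–C with sp³ carbons on both sides and no adjacent C=O → ether.
  CH(CH2NH2): pendant –CH2NH2: N on sp³ C, no adjacent C=O → amine.
  COBr: –C(=O)Br: carbonyl C bonded to C and to a halogen → acyl halide (not alkyl halide).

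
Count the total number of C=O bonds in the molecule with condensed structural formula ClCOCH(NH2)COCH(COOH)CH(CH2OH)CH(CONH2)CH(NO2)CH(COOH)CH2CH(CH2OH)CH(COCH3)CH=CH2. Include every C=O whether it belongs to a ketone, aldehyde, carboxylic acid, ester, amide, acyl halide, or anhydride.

ClCO: acyl halide, 1 C=O (running total 1).
CO: ketone, 1 C=O (running total 2).
CH(COOH): carboxylic acid, 1 C=O (running total 3).
CH(CONH2): amide, 1 C=O (running total 4).
CH(COOH): carboxylic acid, 1 C=O (running total 5).
CH(COCH3): ketone, 1 C=O (running total 6).

6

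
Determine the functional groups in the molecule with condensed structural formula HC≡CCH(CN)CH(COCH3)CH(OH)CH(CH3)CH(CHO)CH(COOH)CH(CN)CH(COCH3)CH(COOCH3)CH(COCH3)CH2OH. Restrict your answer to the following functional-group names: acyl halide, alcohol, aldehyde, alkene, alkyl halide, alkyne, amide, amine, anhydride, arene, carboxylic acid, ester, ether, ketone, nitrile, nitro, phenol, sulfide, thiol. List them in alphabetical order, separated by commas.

alcohol, aldehyde, alkyne, carboxylic acid, ester, ketone, nitrile

C≡C triple bond → alkyne.
pendant –C≡N: nitrile.
pendant –COCH3: carbonyl C bonded to two carbons → ketone.
–OH on an sp³ carbon → alcohol (secondary).
pendant –CHO: carbonyl C bonded to C and H → aldehyde.
pendant –COOH: carbonyl C bonded to C and –OH → carboxylic acid.
pendant –C≡N: nitrile.
pendant –COCH3: carbonyl C bonded to two carbons → ketone.
pendant –COOCH3: carbonyl C bonded to C and –OCH3 → ester.
pendant –COCH3: carbonyl C bonded to two carbons → ketone.
–OH on an sp³ carbon → alcohol.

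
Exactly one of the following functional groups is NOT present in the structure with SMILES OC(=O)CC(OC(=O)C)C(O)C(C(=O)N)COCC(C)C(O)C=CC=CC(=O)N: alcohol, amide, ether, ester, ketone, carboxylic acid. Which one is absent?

alcohol: present (CH(OH) — –OH on an sp³ carbon → alcohol (secondary)).
ether: present (CH2OCH2 — C–O–C with sp³ carbons on both sides and no adjacent C=O → ether).
amide: present (CH(CONH2) — pendant –CONH2: carbonyl C bonded to C and N → amide).
carboxylic acid: present (HOOC — –COOH: carbonyl C bonded to –OH and C → carboxylic acid (the –OH is not a separate alcohol)).
ester: present (CH(OCOCH3) — pendant –OC(=O)CH3: an acyloxy group → ester).
ketone: absent. In CH(OCOCH3), the C=O is bonded to an –O–C group, which defines an ester, not a ketone. In each of CH(CONH2) and CONH2, the C=O is bonded to nitrogen, which defines an amide, not a ketone. In HOOC, the C=O bears an –OH, making it a carboxylic acid rather than a ketone.

ketone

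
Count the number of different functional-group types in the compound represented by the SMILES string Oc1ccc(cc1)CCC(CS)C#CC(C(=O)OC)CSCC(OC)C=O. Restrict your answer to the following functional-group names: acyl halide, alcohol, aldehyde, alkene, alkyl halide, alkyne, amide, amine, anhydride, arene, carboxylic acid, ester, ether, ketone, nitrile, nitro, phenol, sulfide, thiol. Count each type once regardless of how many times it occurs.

–OH attached directly to an aromatic ring → phenol (not alcohol); the ring itself is an arene.
pendant –CH2SH → thiol.
C≡C triple bond → alkyne.
pendant –COOCH3: carbonyl C bonded to C and –OCH3 → ester.
C–S–C linkage → sulfide (thioether).
pendant –OCH3: C–O–C with sp³ C, no adjacent C=O → ether.
terminal –CHO: carbonyl C bonded to H and C → aldehyde.
Distinct types present: aldehyde, alkyne, arene, ester, ether, phenol, sulfide, thiol.

8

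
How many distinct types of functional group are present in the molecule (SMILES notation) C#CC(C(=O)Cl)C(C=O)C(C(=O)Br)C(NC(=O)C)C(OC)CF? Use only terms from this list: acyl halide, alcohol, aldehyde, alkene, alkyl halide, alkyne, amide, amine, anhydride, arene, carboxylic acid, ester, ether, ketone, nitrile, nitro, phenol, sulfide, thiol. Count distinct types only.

Taking each segment in turn:
  HC≡C: C≡C triple bond → alkyne.
  CH(COCl): pendant –C(=O)X: carbonyl C bonded to C and halogen → acyl halide.
  CH(CHO): pendant –CHO: carbonyl C bonded to C and H → aldehyde.
  CH(COBr): pendant –C(=O)X: carbonyl C bonded to C and halogen → acyl halide.
  CH(NHCOCH3): pendant –NHC(=O)CH3: N bonded to a carbonyl → amide (not amine).
  CH(OCH3): pendant –OCH3: C–O–C with sp³ C, no adjacent C=O → ether.
  CH2F: halogen on an sp³ carbon → alkyl halide.
Distinct types present: acyl halide, aldehyde, alkyl halide, alkyne, amide, ether.

6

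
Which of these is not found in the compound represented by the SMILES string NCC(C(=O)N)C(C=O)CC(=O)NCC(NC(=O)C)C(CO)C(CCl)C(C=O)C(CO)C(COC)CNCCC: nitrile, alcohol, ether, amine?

nitrile

alcohol: present (CH(CH2OH) — pendant –CH2OH on an sp³ backbone C → alcohol).
amine: present (H2NCH2 — –NH2 on an sp³ carbon with no adjacent C=O → amine).
ether: present (CH(CH2OCH3) — pendant –CH2OCH3: C–O–C linkage → ether).
nitrile: no segment matches this pattern.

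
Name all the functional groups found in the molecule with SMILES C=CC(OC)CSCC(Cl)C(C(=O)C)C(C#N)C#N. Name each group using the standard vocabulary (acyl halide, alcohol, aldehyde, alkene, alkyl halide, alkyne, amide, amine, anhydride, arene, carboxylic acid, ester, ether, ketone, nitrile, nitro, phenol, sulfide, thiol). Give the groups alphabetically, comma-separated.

alkene, alkyl halide, ether, ketone, nitrile, sulfide

Working along the chain:
  CH2=CH: C=C double bond → alkene.
  CH(OCH3): pendant –OCH3: C–O–C with sp³ C, no adjacent C=O → ether.
  CH2SCH2: C–S–C linkage → sulfide (thioether).
  CH(Cl): halogen on an sp³ carbon → alkyl halide.
  CH(COCH3): pendant –COCH3: carbonyl C bonded to two carbons → ketone.
  CH(CN): pendant –C≡N: nitrile.
  CN: –C≡N: carbon triple-bonded to nitrogen → nitrile.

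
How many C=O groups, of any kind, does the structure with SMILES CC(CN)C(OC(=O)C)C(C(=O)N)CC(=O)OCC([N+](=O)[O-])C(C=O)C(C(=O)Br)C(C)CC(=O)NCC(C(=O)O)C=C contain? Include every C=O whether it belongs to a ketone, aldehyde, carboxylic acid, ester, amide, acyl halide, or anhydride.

CH(OCOCH3): ester, 1 C=O (running total 1).
CH(CONH2): amide, 1 C=O (running total 2).
CH2COOCH2: ester, 1 C=O (running total 3).
CH(CHO): aldehyde, 1 C=O (running total 4).
CH(COBr): acyl halide, 1 C=O (running total 5).
CH2CONHCH2: amide, 1 C=O (running total 6).
CH(COOH): carboxylic acid, 1 C=O (running total 7).

7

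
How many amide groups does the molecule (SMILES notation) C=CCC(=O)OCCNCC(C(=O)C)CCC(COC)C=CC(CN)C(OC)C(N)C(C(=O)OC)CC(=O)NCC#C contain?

1

Working along the chain:
  CH2=CH: C=C double bond → alkene.
  CH2COOCH2: –C(=O)–O–C with C on the carbonyl side → ester.
  CH2NHCH2: C–N–C with sp³ carbons and no adjacent C=O → amine (secondary).
  CH(COCH3): pendant –COCH3: carbonyl C bonded to two carbons → ketone.
  CH(CH2OCH3): pendant –CH2OCH3: C–O–C linkage → ether.
  CH=CH: C=C double bond → alkene.
  CH(CH2NH2): pendant –CH2NH2: N on sp³ C, no adjacent C=O → amine.
  CH(OCH3): pendant –OCH3: C–O–C with sp³ C, no adjacent C=O → ether.
  CH(NH2): –NH2 on an sp³ carbon with no adjacent C=O → amine.
  CH(COOCH3): pendant –COOCH3: carbonyl C bonded to C and –OCH3 → ester.
  CH2CONHCH2: –C(=O)–N– linkage → amide (the N is not an amine).
  C≡CH: C≡C triple bond → alkyne.
Amide appears at: CH2CONHCH2 → 1.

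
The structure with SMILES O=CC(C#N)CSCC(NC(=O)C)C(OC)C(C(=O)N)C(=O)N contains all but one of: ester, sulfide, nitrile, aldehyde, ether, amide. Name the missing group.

ester

aldehyde: present (OHC — terminal –CHO: carbonyl C bonded to H and C → aldehyde).
nitrile: present (CH(CN) — pendant –C≡N: nitrile).
ether: present (CH(OCH3) — pendant –OCH3: C–O–C with sp³ C, no adjacent C=O → ether).
sulfide: present (CH2SCH2 — C–S–C linkage → sulfide (thioether)).
amide: present (CH(NHCOCH3) — pendant –NHC(=O)CH3: N bonded to a carbonyl → amide (not amine)).
ester: no segment matches this pattern.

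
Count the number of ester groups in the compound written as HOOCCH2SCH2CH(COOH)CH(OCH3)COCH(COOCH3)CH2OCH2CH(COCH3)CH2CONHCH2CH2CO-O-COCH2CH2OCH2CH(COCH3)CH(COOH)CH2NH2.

–COOH: carbonyl C bonded to –OH and C → carboxylic acid (the –OH is not a separate alcohol).
C–S–C linkage → sulfide (thioether).
pendant –COOH: carbonyl C bonded to C and –OH → carboxylic acid.
pendant –OCH3: C–O–C with sp³ C, no adjacent C=O → ether.
–C(=O)– with carbon on both sides → ketone.
pendant –COOCH3: carbonyl C bonded to C and –OCH3 → ester.
C–O–C with sp³ carbons on both sides and no adjacent C=O → ether.
pendant –COCH3: carbonyl C bonded to two carbons → ketone.
–C(=O)–N– linkage → amide (the N is not an amine).
two acyl groups sharing one oxygen, –C(=O)–O–C(=O)– → anhydride.
C–O–C with sp³ carbons on both sides and no adjacent C=O → ether.
pendant –COCH3: carbonyl C bonded to two carbons → ketone.
pendant –COOH: carbonyl C bonded to C and –OH → carboxylic acid.
–NH2 on an sp³ carbon with no adjacent C=O → amine.
Ester appears at: CH(COOCH3) → 1.

1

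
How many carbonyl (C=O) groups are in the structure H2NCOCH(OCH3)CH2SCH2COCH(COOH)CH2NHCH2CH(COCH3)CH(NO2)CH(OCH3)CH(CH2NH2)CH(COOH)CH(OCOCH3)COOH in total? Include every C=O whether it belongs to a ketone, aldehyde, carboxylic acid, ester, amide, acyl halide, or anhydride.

H2NCO: amide, 1 C=O (running total 1).
CO: ketone, 1 C=O (running total 2).
CH(COOH): carboxylic acid, 1 C=O (running total 3).
CH(COCH3): ketone, 1 C=O (running total 4).
CH(COOH): carboxylic acid, 1 C=O (running total 5).
CH(OCOCH3): ester, 1 C=O (running total 6).
COOH: carboxylic acid, 1 C=O (running total 7).

7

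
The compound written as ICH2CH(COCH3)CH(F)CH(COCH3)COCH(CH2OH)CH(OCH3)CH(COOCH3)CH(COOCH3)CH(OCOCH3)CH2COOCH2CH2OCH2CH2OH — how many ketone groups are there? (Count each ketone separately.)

3

halogen on an sp³ carbon → alkyl halide.
pendant –COCH3: carbonyl C bonded to two carbons → ketone.
halogen on an sp³ carbon → alkyl halide.
pendant –COCH3: carbonyl C bonded to two carbons → ketone.
–C(=O)– with carbon on both sides → ketone.
pendant –CH2OH on an sp³ backbone C → alcohol.
pendant –OCH3: C–O–C with sp³ C, no adjacent C=O → ether.
pendant –COOCH3: carbonyl C bonded to C and –OCH3 → ester.
pendant –COOCH3: carbonyl C bonded to C and –OCH3 → ester.
pendant –OC(=O)CH3: an acyloxy group → ester.
–C(=O)–O–C with C on the carbonyl side → ester.
C–O–C with sp³ carbons on both sides and no adjacent C=O → ether.
–OH on an sp³ carbon → alcohol.
Ketone appears at: CH(COCH3), CH(COCH3), CO → 3.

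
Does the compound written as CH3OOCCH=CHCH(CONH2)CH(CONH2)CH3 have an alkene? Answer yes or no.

yes

Working along the chain:
  CH3OOC: CH3O–C(=O)–: carbonyl C bonded to C and to –OCH3 → ester (not ketone + ether).
  CH=CH: C=C double bond → alkene.
  CH(CONH2): pendant –CONH2: carbonyl C bonded to C and N → amide.
  CH(CONH2): pendant –CONH2: carbonyl C bonded to C and N → amide.
The CH=CH segment supplies the alkene: C=C double bond → alkene.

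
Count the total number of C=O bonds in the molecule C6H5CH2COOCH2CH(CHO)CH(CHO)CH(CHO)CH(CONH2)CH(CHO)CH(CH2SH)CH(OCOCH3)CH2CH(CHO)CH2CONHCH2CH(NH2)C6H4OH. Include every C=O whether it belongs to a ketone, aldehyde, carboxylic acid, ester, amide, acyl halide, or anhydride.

9

CH2COOCH2: ester, 1 C=O (running total 1).
CH(CHO): aldehyde, 1 C=O (running total 2).
CH(CHO): aldehyde, 1 C=O (running total 3).
CH(CHO): aldehyde, 1 C=O (running total 4).
CH(CONH2): amide, 1 C=O (running total 5).
CH(CHO): aldehyde, 1 C=O (running total 6).
CH(OCOCH3): ester, 1 C=O (running total 7).
CH(CHO): aldehyde, 1 C=O (running total 8).
CH2CONHCH2: amide, 1 C=O (running total 9).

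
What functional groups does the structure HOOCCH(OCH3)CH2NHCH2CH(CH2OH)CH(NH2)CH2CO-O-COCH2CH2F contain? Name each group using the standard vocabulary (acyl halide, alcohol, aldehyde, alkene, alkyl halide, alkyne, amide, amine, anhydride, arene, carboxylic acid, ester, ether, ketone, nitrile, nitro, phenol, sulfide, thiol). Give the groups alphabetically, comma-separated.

alcohol, alkyl halide, amine, anhydride, carboxylic acid, ether

–COOH: carbonyl C bonded to –OH and C → carboxylic acid (the –OH is not a separate alcohol).
pendant –OCH3: C–O–C with sp³ C, no adjacent C=O → ether.
C–N–C with sp³ carbons and no adjacent C=O → amine (secondary).
pendant –CH2OH on an sp³ backbone C → alcohol.
–NH2 on an sp³ carbon with no adjacent C=O → amine.
two acyl groups sharing one oxygen, –C(=O)–O–C(=O)– → anhydride.
halogen on an sp³ carbon → alkyl halide.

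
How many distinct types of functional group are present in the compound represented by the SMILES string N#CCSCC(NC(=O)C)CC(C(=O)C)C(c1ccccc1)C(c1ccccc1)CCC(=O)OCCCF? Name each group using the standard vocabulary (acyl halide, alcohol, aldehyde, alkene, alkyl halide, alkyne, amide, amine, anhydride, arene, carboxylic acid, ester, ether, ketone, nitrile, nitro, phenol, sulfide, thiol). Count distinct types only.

7

N≡C–: carbon triple-bonded to nitrogen → nitrile.
C–S–C linkage → sulfide (thioether).
pendant –NHC(=O)CH3: N bonded to a carbonyl → amide (not amine).
pendant –COCH3: carbonyl C bonded to two carbons → ketone.
pendant –C6H5: benzene ring → arene.
pendant –C6H5: benzene ring → arene.
–C(=O)–O–C with C on the carbonyl side → ester.
halogen on an sp³ carbon → alkyl halide.
Distinct types present: alkyl halide, amide, arene, ester, ketone, nitrile, sulfide.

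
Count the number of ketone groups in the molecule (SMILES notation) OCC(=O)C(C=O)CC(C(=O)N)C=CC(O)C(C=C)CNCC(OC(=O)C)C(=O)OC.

1

HO– on an sp³ carbon → alcohol.
–C(=O)– with carbon on both sides → ketone.
pendant –CHO: carbonyl C bonded to C and H → aldehyde.
pendant –CONH2: carbonyl C bonded to C and N → amide.
C=C double bond → alkene.
–OH on an sp³ carbon → alcohol (secondary).
pendant –CH=CH2: C=C double bond → alkene.
C–N–C with sp³ carbons and no adjacent C=O → amine (secondary).
pendant –OC(=O)CH3: an acyloxy group → ester.
–C(=O)OCH3: carbonyl C bonded to C and to –OCH3 → ester (not ketone + ether).
Ketone appears at: CO → 1.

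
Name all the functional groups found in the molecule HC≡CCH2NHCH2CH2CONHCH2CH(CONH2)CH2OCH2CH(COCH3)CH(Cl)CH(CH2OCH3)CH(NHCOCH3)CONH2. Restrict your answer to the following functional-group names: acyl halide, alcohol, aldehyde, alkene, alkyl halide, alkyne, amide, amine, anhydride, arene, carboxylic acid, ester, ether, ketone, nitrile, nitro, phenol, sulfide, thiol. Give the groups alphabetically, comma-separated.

alkyl halide, alkyne, amide, amine, ether, ketone

C≡C triple bond → alkyne.
C–N–C with sp³ carbons and no adjacent C=O → amine (secondary).
–C(=O)–N– linkage → amide (the N is not an amine).
pendant –CONH2: carbonyl C bonded to C and N → amide.
C–O–C with sp³ carbons on both sides and no adjacent C=O → ether.
pendant –COCH3: carbonyl C bonded to two carbons → ketone.
halogen on an sp³ carbon → alkyl halide.
pendant –CH2OCH3: C–O–C linkage → ether.
pendant –NHC(=O)CH3: N bonded to a carbonyl → amide (not amine).
–C(=O)NH2: carbonyl C bonded to C and to N → amide (the N is not a separate amine).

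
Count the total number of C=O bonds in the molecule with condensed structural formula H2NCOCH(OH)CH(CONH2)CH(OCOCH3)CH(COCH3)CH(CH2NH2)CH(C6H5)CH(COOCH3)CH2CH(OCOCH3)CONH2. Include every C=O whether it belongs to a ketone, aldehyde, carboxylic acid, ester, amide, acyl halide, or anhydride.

H2NCO: amide, 1 C=O (running total 1).
CH(CONH2): amide, 1 C=O (running total 2).
CH(OCOCH3): ester, 1 C=O (running total 3).
CH(COCH3): ketone, 1 C=O (running total 4).
CH(COOCH3): ester, 1 C=O (running total 5).
CH(OCOCH3): ester, 1 C=O (running total 6).
CONH2: amide, 1 C=O (running total 7).

7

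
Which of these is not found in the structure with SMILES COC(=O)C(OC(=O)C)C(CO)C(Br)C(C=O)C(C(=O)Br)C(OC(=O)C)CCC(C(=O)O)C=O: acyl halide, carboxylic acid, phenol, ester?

carboxylic acid: present (CH(COOH) — pendant –COOH: carbonyl C bonded to C and –OH → carboxylic acid).
acyl halide: present (CH(COBr) — pendant –C(=O)X: carbonyl C bonded to C and halogen → acyl halide).
ester: present (CH3OOC — CH3O–C(=O)–: carbonyl C bonded to C and to –OCH3 → ester (not ketone + ether)).
phenol: absent. In CH(CH2OH), the –OH is on an sp³ carbon, not on an aromatic ring, so it is an alcohol.

phenol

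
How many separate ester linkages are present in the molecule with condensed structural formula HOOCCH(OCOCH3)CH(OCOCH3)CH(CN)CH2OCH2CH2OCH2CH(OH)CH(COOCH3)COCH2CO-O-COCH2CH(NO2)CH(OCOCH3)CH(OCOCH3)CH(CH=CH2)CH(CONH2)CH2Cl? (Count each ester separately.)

5

Working along the chain:
  HOOC: –COOH: carbonyl C bonded to –OH and C → carboxylic acid (the –OH is not a separate alcohol).
  CH(OCOCH3): pendant –OC(=O)CH3: an acyloxy group → ester.
  CH(OCOCH3): pendant –OC(=O)CH3: an acyloxy group → ester.
  CH(CN): pendant –C≡N: nitrile.
  CH2OCH2: C–O–C with sp³ carbons on both sides and no adjacent C=O → ether.
  CH2OCH2: C–O–C with sp³ carbons on both sides and no adjacent C=O → ether.
  CH(OH): –OH on an sp³ carbon → alcohol (secondary).
  CH(COOCH3): pendant –COOCH3: carbonyl C bonded to C and –OCH3 → ester.
  CO: –C(=O)– with carbon on both sides → ketone.
  CH2CO-O-COCH2: two acyl groups sharing one oxygen, –C(=O)–O–C(=O)– → anhydride.
  CH(NO2): –NO2 on an sp³ carbon → nitro (the N=O is not a carbonyl).
  CH(OCOCH3): pendant –OC(=O)CH3: an acyloxy group → ester.
  CH(OCOCH3): pendant –OC(=O)CH3: an acyloxy group → ester.
  CH(CH=CH2): pendant –CH=CH2: C=C double bond → alkene.
  CH(CONH2): pendant –CONH2: carbonyl C bonded to C and N → amide.
  CH2Cl: halogen on an sp³ carbon → alkyl halide.
Ester appears at: CH(OCOCH3), CH(OCOCH3), CH(COOCH3), CH(OCOCH3), CH(OCOCH3) → 5.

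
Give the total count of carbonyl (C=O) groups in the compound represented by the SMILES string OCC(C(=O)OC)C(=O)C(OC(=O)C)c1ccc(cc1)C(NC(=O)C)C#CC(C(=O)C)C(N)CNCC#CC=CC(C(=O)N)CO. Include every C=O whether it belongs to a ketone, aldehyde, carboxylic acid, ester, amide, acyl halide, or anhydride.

6

CH(COOCH3): ester, 1 C=O (running total 1).
CO: ketone, 1 C=O (running total 2).
CH(OCOCH3): ester, 1 C=O (running total 3).
CH(NHCOCH3): amide, 1 C=O (running total 4).
CH(COCH3): ketone, 1 C=O (running total 5).
CH(CONH2): amide, 1 C=O (running total 6).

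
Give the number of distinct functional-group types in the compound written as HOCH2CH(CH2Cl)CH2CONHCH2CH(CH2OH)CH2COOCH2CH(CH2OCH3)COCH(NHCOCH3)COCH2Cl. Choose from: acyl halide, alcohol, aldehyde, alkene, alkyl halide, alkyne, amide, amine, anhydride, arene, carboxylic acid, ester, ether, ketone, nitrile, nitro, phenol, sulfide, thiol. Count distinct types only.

Taking each segment in turn:
  HOCH2: HO– on an sp³ carbon → alcohol.
  CH(CH2Cl): pendant –CH2X: halogen on sp³ carbon → alkyl halide.
  CH2CONHCH2: –C(=O)–N– linkage → amide (the N is not an amine).
  CH(CH2OH): pendant –CH2OH on an sp³ backbone C → alcohol.
  CH2COOCH2: –C(=O)–O–C with C on the carbonyl side → ester.
  CH(CH2OCH3): pendant –CH2OCH3: C–O–C linkage → ether.
  CO: –C(=O)– with carbon on both sides → ketone.
  CH(NHCOCH3): pendant –NHC(=O)CH3: N bonded to a carbonyl → amide (not amine).
  CO: –C(=O)– with carbon on both sides → ketone.
  CH2Cl: halogen on an sp³ carbon → alkyl halide.
Distinct types present: alcohol, alkyl halide, amide, ester, ether, ketone.

6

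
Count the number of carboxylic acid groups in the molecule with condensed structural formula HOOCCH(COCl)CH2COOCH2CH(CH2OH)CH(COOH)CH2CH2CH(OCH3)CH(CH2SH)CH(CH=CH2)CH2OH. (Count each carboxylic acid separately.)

2

Taking each segment in turn:
  HOOC: –COOH: carbonyl C bonded to –OH and C → carboxylic acid (the –OH is not a separate alcohol).
  CH(COCl): pendant –C(=O)X: carbonyl C bonded to C and halogen → acyl halide.
  CH2COOCH2: –C(=O)–O–C with C on the carbonyl side → ester.
  CH(CH2OH): pendant –CH2OH on an sp³ backbone C → alcohol.
  CH(COOH): pendant –COOH: carbonyl C bonded to C and –OH → carboxylic acid.
  CH(OCH3): pendant –OCH3: C–O–C with sp³ C, no adjacent C=O → ether.
  CH(CH2SH): pendant –CH2SH → thiol.
  CH(CH=CH2): pendant –CH=CH2: C=C double bond → alkene.
  CH2OH: –OH on an sp³ carbon → alcohol.
Carboxylic acid appears at: HOOC, CH(COOH) → 2.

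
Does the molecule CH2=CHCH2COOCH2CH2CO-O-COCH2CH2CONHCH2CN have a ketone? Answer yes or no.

Reading the structure from left to right:
  CH2=CH: C=C double bond → alkene.
  CH2COOCH2: –C(=O)–O–C with C on the carbonyl side → ester.
  CH2CO-O-COCH2: two acyl groups sharing one oxygen, –C(=O)–O–C(=O)– → anhydride.
  CH2CONHCH2: –C(=O)–N– linkage → amide (the N is not an amine).
  CN: –C≡N: carbon triple-bonded to nitrogen → nitrile.
In CH2COOCH2, the C=O is bonded to an –O–C group, which defines an ester, not a ketone. In CH2CONHCH2, the C=O is bonded to nitrogen, which defines an amide, not a ketone. In CH2CO-O-COCH2, the two C=O groups share a bridging oxygen, which is an anhydride linkage, not a ketone.
The groups actually present are: alkene, amide, anhydride, ester, nitrile.

no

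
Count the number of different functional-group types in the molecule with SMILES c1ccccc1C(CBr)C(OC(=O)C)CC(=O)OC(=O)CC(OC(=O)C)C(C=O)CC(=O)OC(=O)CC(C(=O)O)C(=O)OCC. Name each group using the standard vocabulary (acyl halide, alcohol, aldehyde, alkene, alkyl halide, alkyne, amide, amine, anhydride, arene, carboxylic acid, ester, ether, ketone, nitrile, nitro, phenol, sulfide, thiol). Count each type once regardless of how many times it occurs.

Taking each segment in turn:
  C6H5: C6H5– phenyl ring → arene.
  CH(CH2Br): pendant –CH2X: halogen on sp³ carbon → alkyl halide.
  CH(OCOCH3): pendant –OC(=O)CH3: an acyloxy group → ester.
  CH2CO-O-COCH2: two acyl groups sharing one oxygen, –C(=O)–O–C(=O)– → anhydride.
  CH(OCOCH3): pendant –OC(=O)CH3: an acyloxy group → ester.
  CH(CHO): pendant –CHO: carbonyl C bonded to C and H → aldehyde.
  CH2CO-O-COCH2: two acyl groups sharing one oxygen, –C(=O)–O–C(=O)– → anhydride.
  CH(COOH): pendant –COOH: carbonyl C bonded to C and –OH → carboxylic acid.
  COOCH2CH3: –C(=O)OCH2CH3: carbonyl C bonded to C and to –OEt → ester.
Distinct types present: aldehyde, alkyl halide, anhydride, arene, carboxylic acid, ester.

6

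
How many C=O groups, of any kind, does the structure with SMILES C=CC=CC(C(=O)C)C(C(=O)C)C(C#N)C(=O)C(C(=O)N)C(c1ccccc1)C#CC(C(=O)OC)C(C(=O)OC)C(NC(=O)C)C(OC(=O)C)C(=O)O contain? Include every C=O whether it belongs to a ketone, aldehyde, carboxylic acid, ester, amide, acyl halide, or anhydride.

CH(COCH3): ketone, 1 C=O (running total 1).
CH(COCH3): ketone, 1 C=O (running total 2).
CO: ketone, 1 C=O (running total 3).
CH(CONH2): amide, 1 C=O (running total 4).
CH(COOCH3): ester, 1 C=O (running total 5).
CH(COOCH3): ester, 1 C=O (running total 6).
CH(NHCOCH3): amide, 1 C=O (running total 7).
CH(OCOCH3): ester, 1 C=O (running total 8).
COOH: carboxylic acid, 1 C=O (running total 9).

9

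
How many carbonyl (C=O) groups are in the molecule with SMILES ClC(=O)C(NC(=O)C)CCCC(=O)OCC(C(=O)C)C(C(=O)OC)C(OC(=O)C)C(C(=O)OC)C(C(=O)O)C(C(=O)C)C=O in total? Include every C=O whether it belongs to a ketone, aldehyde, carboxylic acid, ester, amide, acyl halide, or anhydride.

10

ClCO: acyl halide, 1 C=O (running total 1).
CH(NHCOCH3): amide, 1 C=O (running total 2).
CH2COOCH2: ester, 1 C=O (running total 3).
CH(COCH3): ketone, 1 C=O (running total 4).
CH(COOCH3): ester, 1 C=O (running total 5).
CH(OCOCH3): ester, 1 C=O (running total 6).
CH(COOCH3): ester, 1 C=O (running total 7).
CH(COOH): carboxylic acid, 1 C=O (running total 8).
CH(COCH3): ketone, 1 C=O (running total 9).
CHO: aldehyde, 1 C=O (running total 10).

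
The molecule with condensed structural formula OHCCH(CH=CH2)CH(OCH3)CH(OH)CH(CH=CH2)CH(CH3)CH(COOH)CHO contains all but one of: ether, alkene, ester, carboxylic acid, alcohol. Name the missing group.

ester

alcohol: present (CH(OH) — –OH on an sp³ carbon → alcohol (secondary)).
alkene: present (CH(CH=CH2) — pendant –CH=CH2: C=C double bond → alkene).
ether: present (CH(OCH3) — pendant –OCH3: C–O–C with sp³ C, no adjacent C=O → ether).
carboxylic acid: present (CH(COOH) — pendant –COOH: carbonyl C bonded to C and –OH → carboxylic acid).
ester: no segment matches this pattern.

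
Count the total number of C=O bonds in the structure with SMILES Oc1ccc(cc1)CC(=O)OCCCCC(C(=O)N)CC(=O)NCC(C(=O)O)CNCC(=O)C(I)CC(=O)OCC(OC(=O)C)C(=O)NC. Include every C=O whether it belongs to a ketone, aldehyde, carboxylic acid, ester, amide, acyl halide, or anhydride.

CH2COOCH2: ester, 1 C=O (running total 1).
CH(CONH2): amide, 1 C=O (running total 2).
CH2CONHCH2: amide, 1 C=O (running total 3).
CH(COOH): carboxylic acid, 1 C=O (running total 4).
CO: ketone, 1 C=O (running total 5).
CH2COOCH2: ester, 1 C=O (running total 6).
CH(OCOCH3): ester, 1 C=O (running total 7).
CONHCH3: amide, 1 C=O (running total 8).

8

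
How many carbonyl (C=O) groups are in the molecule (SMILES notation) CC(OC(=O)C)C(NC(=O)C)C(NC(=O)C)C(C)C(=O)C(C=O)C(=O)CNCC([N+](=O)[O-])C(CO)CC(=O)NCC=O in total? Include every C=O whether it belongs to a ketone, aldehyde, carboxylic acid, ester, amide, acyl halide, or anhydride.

8

CH(OCOCH3): ester, 1 C=O (running total 1).
CH(NHCOCH3): amide, 1 C=O (running total 2).
CH(NHCOCH3): amide, 1 C=O (running total 3).
CO: ketone, 1 C=O (running total 4).
CH(CHO): aldehyde, 1 C=O (running total 5).
CO: ketone, 1 C=O (running total 6).
CH2CONHCH2: amide, 1 C=O (running total 7).
CHO: aldehyde, 1 C=O (running total 8).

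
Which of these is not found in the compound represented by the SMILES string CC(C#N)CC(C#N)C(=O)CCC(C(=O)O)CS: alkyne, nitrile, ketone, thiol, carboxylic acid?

ketone: present (CO — –C(=O)– with carbon on both sides → ketone).
nitrile: present (CH(CN) — pendant –C≡N: nitrile).
thiol: present (CH2SH — –SH on an sp³ carbon → thiol).
carboxylic acid: present (CH(COOH) — pendant –COOH: carbonyl C bonded to C and –OH → carboxylic acid).
alkyne: absent. In CH(CN), the triple bond is C≡N, not C≡C, so it is a nitrile.

alkyne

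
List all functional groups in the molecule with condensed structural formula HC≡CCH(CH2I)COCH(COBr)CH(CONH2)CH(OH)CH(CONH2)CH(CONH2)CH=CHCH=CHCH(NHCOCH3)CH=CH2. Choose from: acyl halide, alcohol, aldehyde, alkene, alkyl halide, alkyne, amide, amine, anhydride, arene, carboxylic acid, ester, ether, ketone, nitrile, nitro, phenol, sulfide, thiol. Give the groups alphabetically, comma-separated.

C≡C triple bond → alkyne.
pendant –CH2X: halogen on sp³ carbon → alkyl halide.
–C(=O)– with carbon on both sides → ketone.
pendant –C(=O)X: carbonyl C bonded to C and halogen → acyl halide.
pendant –CONH2: carbonyl C bonded to C and N → amide.
–OH on an sp³ carbon → alcohol (secondary).
pendant –CONH2: carbonyl C bonded to C and N → amide.
pendant –CONH2: carbonyl C bonded to C and N → amide.
C=C double bond → alkene.
C=C double bond → alkene.
pendant –NHC(=O)CH3: N bonded to a carbonyl → amide (not amine).
C=C double bond → alkene.

acyl halide, alcohol, alkene, alkyl halide, alkyne, amide, ketone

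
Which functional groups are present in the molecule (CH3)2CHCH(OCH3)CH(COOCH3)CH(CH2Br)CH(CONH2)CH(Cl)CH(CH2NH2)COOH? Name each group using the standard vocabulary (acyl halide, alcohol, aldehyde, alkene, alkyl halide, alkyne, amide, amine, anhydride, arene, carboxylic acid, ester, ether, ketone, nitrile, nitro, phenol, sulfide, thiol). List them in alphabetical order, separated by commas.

alkyl halide, amide, amine, carboxylic acid, ester, ether

pendant –OCH3: C–O–C with sp³ C, no adjacent C=O → ether.
pendant –COOCH3: carbonyl C bonded to C and –OCH3 → ester.
pendant –CH2X: halogen on sp³ carbon → alkyl halide.
pendant –CONH2: carbonyl C bonded to C and N → amide.
halogen on an sp³ carbon → alkyl halide.
pendant –CH2NH2: N on sp³ C, no adjacent C=O → amine.
–COOH: carbonyl C bonded to –OH and C → carboxylic acid (the –OH is not a separate alcohol).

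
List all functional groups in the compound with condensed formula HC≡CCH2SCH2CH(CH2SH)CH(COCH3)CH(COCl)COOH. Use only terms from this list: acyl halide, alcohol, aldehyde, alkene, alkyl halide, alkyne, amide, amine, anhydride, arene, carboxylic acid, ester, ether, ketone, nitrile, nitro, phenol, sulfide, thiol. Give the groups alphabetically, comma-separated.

acyl halide, alkyne, carboxylic acid, ketone, sulfide, thiol

C≡C triple bond → alkyne.
C–S–C linkage → sulfide (thioether).
pendant –CH2SH → thiol.
pendant –COCH3: carbonyl C bonded to two carbons → ketone.
pendant –C(=O)X: carbonyl C bonded to C and halogen → acyl halide.
–COOH: carbonyl C bonded to –OH and C → carboxylic acid (the –OH is not a separate alcohol).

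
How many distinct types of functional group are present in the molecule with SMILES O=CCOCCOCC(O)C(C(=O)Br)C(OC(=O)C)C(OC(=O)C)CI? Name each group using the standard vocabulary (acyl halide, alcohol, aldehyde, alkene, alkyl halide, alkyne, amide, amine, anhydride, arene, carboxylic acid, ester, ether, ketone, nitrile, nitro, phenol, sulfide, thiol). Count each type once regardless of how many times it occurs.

Reading the structure from left to right:
  OHC: terminal –CHO: carbonyl C bonded to H and C → aldehyde.
  CH2OCH2: C–O–C with sp³ carbons on both sides and no adjacent C=O → ether.
  CH2OCH2: C–O–C with sp³ carbons on both sides and no adjacent C=O → ether.
  CH(OH): –OH on an sp³ carbon → alcohol (secondary).
  CH(COBr): pendant –C(=O)X: carbonyl C bonded to C and halogen → acyl halide.
  CH(OCOCH3): pendant –OC(=O)CH3: an acyloxy group → ester.
  CH(OCOCH3): pendant –OC(=O)CH3: an acyloxy group → ester.
  CH2I: halogen on an sp³ carbon → alkyl halide.
Distinct types present: acyl halide, alcohol, aldehyde, alkyl halide, ester, ether.

6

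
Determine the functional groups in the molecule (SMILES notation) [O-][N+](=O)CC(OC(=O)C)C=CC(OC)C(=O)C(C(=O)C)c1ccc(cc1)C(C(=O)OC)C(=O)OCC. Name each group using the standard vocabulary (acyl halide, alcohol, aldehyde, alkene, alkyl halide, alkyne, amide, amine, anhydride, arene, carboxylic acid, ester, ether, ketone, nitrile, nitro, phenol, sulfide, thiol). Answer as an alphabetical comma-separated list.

alkene, arene, ester, ether, ketone, nitro

–NO2 on carbon → nitro group.
pendant –OC(=O)CH3: an acyloxy group → ester.
C=C double bond → alkene.
pendant –OCH3: C–O–C with sp³ C, no adjacent C=O → ether.
–C(=O)– with carbon on both sides → ketone.
pendant –COCH3: carbonyl C bonded to two carbons → ketone.
para-disubstituted benzene ring → arene.
pendant –COOCH3: carbonyl C bonded to C and –OCH3 → ester.
–C(=O)OCH2CH3: carbonyl C bonded to C and to –OEt → ester.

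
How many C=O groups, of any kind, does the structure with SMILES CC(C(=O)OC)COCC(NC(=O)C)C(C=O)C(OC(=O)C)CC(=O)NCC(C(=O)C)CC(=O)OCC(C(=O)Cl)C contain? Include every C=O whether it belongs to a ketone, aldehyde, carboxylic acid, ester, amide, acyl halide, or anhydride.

8

CH(COOCH3): ester, 1 C=O (running total 1).
CH(NHCOCH3): amide, 1 C=O (running total 2).
CH(CHO): aldehyde, 1 C=O (running total 3).
CH(OCOCH3): ester, 1 C=O (running total 4).
CH2CONHCH2: amide, 1 C=O (running total 5).
CH(COCH3): ketone, 1 C=O (running total 6).
CH2COOCH2: ester, 1 C=O (running total 7).
CH(COCl): acyl halide, 1 C=O (running total 8).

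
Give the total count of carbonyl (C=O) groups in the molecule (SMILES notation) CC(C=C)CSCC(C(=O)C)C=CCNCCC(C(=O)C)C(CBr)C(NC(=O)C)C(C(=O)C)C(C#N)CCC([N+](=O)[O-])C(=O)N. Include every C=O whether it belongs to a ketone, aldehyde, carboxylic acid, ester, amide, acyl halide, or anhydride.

5

CH(COCH3): ketone, 1 C=O (running total 1).
CH(COCH3): ketone, 1 C=O (running total 2).
CH(NHCOCH3): amide, 1 C=O (running total 3).
CH(COCH3): ketone, 1 C=O (running total 4).
CONH2: amide, 1 C=O (running total 5).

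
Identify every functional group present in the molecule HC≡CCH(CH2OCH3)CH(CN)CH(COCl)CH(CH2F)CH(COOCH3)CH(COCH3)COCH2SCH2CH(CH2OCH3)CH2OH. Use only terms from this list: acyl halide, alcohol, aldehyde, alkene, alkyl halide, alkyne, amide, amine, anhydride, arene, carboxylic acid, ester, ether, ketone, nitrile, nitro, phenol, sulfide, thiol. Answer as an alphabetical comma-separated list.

Taking each segment in turn:
  HC≡C: C≡C triple bond → alkyne.
  CH(CH2OCH3): pendant –CH2OCH3: C–O–C linkage → ether.
  CH(CN): pendant –C≡N: nitrile.
  CH(COCl): pendant –C(=O)X: carbonyl C bonded to C and halogen → acyl halide.
  CH(CH2F): pendant –CH2X: halogen on sp³ carbon → alkyl halide.
  CH(COOCH3): pendant –COOCH3: carbonyl C bonded to C and –OCH3 → ester.
  CH(COCH3): pendant –COCH3: carbonyl C bonded to two carbons → ketone.
  CO: –C(=O)– with carbon on both sides → ketone.
  CH2SCH2: C–S–C linkage → sulfide (thioether).
  CH(CH2OCH3): pendant –CH2OCH3: C–O–C linkage → ether.
  CH2OH: –OH on an sp³ carbon → alcohol.

acyl halide, alcohol, alkyl halide, alkyne, ester, ether, ketone, nitrile, sulfide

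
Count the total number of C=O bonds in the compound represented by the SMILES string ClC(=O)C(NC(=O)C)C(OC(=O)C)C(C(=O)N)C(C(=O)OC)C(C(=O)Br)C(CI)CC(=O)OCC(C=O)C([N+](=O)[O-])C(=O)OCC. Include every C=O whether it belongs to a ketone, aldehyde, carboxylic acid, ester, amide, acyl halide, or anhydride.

9

ClCO: acyl halide, 1 C=O (running total 1).
CH(NHCOCH3): amide, 1 C=O (running total 2).
CH(OCOCH3): ester, 1 C=O (running total 3).
CH(CONH2): amide, 1 C=O (running total 4).
CH(COOCH3): ester, 1 C=O (running total 5).
CH(COBr): acyl halide, 1 C=O (running total 6).
CH2COOCH2: ester, 1 C=O (running total 7).
CH(CHO): aldehyde, 1 C=O (running total 8).
COOCH2CH3: ester, 1 C=O (running total 9).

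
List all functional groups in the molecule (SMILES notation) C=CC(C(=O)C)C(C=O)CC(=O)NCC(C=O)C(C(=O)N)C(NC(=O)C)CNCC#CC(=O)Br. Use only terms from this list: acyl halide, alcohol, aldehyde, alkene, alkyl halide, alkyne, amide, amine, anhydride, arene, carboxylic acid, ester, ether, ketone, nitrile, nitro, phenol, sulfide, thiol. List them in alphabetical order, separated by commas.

C=C double bond → alkene.
pendant –COCH3: carbonyl C bonded to two carbons → ketone.
pendant –CHO: carbonyl C bonded to C and H → aldehyde.
–C(=O)–N– linkage → amide (the N is not an amine).
pendant –CHO: carbonyl C bonded to C and H → aldehyde.
pendant –CONH2: carbonyl C bonded to C and N → amide.
pendant –NHC(=O)CH3: N bonded to a carbonyl → amide (not amine).
C–N–C with sp³ carbons and no adjacent C=O → amine (secondary).
C≡C triple bond → alkyne.
–C(=O)Br: carbonyl C bonded to C and to a halogen → acyl halide (not alkyl halide).

acyl halide, aldehyde, alkene, alkyne, amide, amine, ketone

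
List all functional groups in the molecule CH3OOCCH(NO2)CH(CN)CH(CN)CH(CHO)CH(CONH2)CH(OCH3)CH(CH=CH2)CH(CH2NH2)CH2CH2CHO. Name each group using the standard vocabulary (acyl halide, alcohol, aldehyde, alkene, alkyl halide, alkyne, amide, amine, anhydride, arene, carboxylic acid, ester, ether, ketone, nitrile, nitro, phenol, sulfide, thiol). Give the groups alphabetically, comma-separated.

Working along the chain:
  CH3OOC: CH3O–C(=O)–: carbonyl C bonded to C and to –OCH3 → ester (not ketone + ether).
  CH(NO2): –NO2 on an sp³ carbon → nitro (the N=O is not a carbonyl).
  CH(CN): pendant –C≡N: nitrile.
  CH(CN): pendant –C≡N: nitrile.
  CH(CHO): pendant –CHO: carbonyl C bonded to C and H → aldehyde.
  CH(CONH2): pendant –CONH2: carbonyl C bonded to C and N → amide.
  CH(OCH3): pendant –OCH3: C–O–C with sp³ C, no adjacent C=O → ether.
  CH(CH=CH2): pendant –CH=CH2: C=C double bond → alkene.
  CH(CH2NH2): pendant –CH2NH2: N on sp³ C, no adjacent C=O → amine.
  CHO: terminal –CHO: carbonyl C bonded to H and C → aldehyde.

aldehyde, alkene, amide, amine, ester, ether, nitrile, nitro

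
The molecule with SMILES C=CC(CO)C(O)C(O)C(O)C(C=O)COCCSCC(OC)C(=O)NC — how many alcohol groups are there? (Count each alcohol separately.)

Reading the structure from left to right:
  CH2=CH: C=C double bond → alkene.
  CH(CH2OH): pendant –CH2OH on an sp³ backbone C → alcohol.
  CH(OH): –OH on an sp³ carbon → alcohol (secondary).
  CH(OH): –OH on an sp³ carbon → alcohol (secondary).
  CH(OH): –OH on an sp³ carbon → alcohol (secondary).
  CH(CHO): pendant –CHO: carbonyl C bonded to C and H → aldehyde.
  CH2OCH2: C–O–C with sp³ carbons on both sides and no adjacent C=O → ether.
  CH2SCH2: C–S–C linkage → sulfide (thioether).
  CH(OCH3): pendant –OCH3: C–O–C with sp³ C, no adjacent C=O → ether.
  CONHCH3: –C(=O)NHCH3: carbonyl C bonded to C and to N → amide (the N is not an amine).
Alcohol appears at: CH(CH2OH), CH(OH), CH(OH), CH(OH) → 4.

4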